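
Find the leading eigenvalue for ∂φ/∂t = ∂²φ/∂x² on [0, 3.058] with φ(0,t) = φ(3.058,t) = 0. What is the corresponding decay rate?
Eigenvalues: λₙ = n²π²/3.058².
First three modes:
  n=1: λ₁ = π²/3.058² ≈ 1.055
  n=2: λ₂ = 4π²/3.058² ≈ 4.222 (4× faster decay)
  n=3: λ₃ = 9π²/3.058² ≈ 9.499 (9× faster decay)
As t → ∞, higher modes decay exponentially faster. The n=1 mode dominates: φ ~ c₁ sin(πx/3.058) e^{-λ₁t}.
Decay rate: λ₁ = π²/3.058² ≈ 1.055.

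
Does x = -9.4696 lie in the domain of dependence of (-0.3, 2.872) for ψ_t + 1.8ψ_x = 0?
No. Only data at x = -5.4696 affects (-0.3, 2.872). Advection has one-way propagation along characteristics.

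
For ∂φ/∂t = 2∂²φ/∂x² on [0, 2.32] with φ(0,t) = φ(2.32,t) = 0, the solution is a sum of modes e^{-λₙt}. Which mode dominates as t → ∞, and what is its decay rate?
Eigenvalues: λₙ = 2n²π²/2.32².
First three modes:
  n=1: λ₁ = 2π²/2.32² ≈ 3.667
  n=2: λ₂ = 8π²/2.32² ≈ 14.669 (4× faster decay)
  n=3: λ₃ = 18π²/2.32² ≈ 33.006 (9× faster decay)
As t → ∞, higher modes decay exponentially faster. The n=1 mode dominates: φ ~ c₁ sin(πx/2.32) e^{-λ₁t}.
Decay rate: λ₁ = 2π²/2.32² ≈ 3.667.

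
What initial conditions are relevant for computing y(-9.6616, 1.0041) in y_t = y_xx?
The entire real line. The heat equation has infinite propagation speed: any initial disturbance instantly affects all points (though exponentially small far away).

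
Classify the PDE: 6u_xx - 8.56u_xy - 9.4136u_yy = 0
A = 6, B = -8.56, C = -9.4136. Discriminant B² - 4AC = 299.2. Since 299.2 > 0, hyperbolic.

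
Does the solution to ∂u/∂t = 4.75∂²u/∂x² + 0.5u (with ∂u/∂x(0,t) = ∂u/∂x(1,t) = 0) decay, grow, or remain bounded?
u grows unboundedly. With Neumann BCs the constant mode has diffusion eigenvalue 0, so any r > 0 makes it grow like e^(0.5t); solution grows exponentially.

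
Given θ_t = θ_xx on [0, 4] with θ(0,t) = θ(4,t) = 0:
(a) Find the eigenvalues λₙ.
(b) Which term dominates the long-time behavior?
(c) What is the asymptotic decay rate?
Eigenvalues: λₙ = n²π²/4².
First three modes:
  n=1: λ₁ = π²/4² ≈ 0.617
  n=2: λ₂ = 4π²/4² ≈ 2.467 (4× faster decay)
  n=3: λ₃ = 9π²/4² ≈ 5.552 (9× faster decay)
As t → ∞, higher modes decay exponentially faster. The n=1 mode dominates: θ ~ c₁ sin(πx/4) e^{-λ₁t}.
Decay rate: λ₁ = π²/4² ≈ 0.617.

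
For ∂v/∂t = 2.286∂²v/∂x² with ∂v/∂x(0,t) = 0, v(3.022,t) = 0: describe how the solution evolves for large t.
v → 0. Heat escapes through the Dirichlet boundary.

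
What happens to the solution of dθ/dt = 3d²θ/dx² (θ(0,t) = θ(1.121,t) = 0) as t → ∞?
θ → 0. Heat diffuses out through both boundaries.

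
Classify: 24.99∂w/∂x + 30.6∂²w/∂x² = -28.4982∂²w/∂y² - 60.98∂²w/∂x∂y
Rewriting in standard form: 30.6∂²w/∂x² + 60.98∂²w/∂x∂y + 28.4982∂²w/∂y² + 24.99∂w/∂x = 0. Hyperbolic (discriminant = 230.38072).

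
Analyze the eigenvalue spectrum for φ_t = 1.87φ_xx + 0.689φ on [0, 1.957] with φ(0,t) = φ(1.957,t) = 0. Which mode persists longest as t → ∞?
Eigenvalues: λₙ = 1.87n²π²/1.957² - 0.689.
First three modes:
  n=1: λ₁ = 1.87π²/1.957² - 0.689 ≈ 4.13
  n=2: λ₂ = 7.48π²/1.957² - 0.689 ≈ 18.587
  n=3: λ₃ = 16.83π²/1.957² - 0.689 ≈ 42.682
Since 1.87π²/1.957² ≈ 4.819 > 0.689, all λₙ > 0.
The n=1 mode decays slowest → dominates as t → ∞.
Asymptotic: φ ~ c₁ sin(πx/1.957) e^{-λ₁t} with decay rate λ₁ ≈ 4.13.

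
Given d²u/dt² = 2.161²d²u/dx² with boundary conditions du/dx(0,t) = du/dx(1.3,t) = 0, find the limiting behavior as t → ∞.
u oscillates about a mean that drifts linearly in t (generically unbounded; no decay). There is no damping, so the nonconstant modes persist as standing waves (energy conserved, no decay). But with Neumann conditions at both ends the constant mode has eigenvalue 0: the spatial mean M(t) of u satisfies M'' = 0, so M(t) = M(0) + M'(0)·t. Unless the initial velocity has zero mean (∫u_t(x,0)dx = 0), the solution grows linearly in t (unbounded, though not exponentially); if it does have zero mean, the solution stays bounded and simply oscillates.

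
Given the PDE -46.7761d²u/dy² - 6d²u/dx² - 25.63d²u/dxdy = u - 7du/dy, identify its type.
Rewriting in standard form: -6d²u/dx² - 25.63d²u/dxdy - 46.7761d²u/dy² + 7du/dy - u = 0. The second-order coefficients are A = -6, B = -25.63, C = -46.7761. Since B² - 4AC = -465.7295 < 0, this is an elliptic PDE.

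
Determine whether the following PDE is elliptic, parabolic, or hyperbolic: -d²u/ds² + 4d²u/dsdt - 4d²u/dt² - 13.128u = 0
Coefficients: A = -1, B = 4, C = -4. B² - 4AC = 0, which is zero, so the equation is parabolic.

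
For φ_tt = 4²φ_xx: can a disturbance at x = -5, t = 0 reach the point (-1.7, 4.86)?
Yes. The domain of dependence is [-21.14, 17.74], and -5 ∈ [-21.14, 17.74].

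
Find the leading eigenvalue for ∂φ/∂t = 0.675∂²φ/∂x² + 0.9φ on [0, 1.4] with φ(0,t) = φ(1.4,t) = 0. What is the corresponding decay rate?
Eigenvalues: λₙ = 0.675n²π²/1.4² - 0.9.
First three modes:
  n=1: λ₁ = 0.675π²/1.4² - 0.9 ≈ 2.499
  n=2: λ₂ = 2.7π²/1.4² - 0.9 ≈ 12.696
  n=3: λ₃ = 6.075π²/1.4² - 0.9 ≈ 29.691
Since 0.675π²/1.4² ≈ 3.399 > 0.9, all λₙ > 0.
The n=1 mode decays slowest → dominates as t → ∞.
Asymptotic: φ ~ c₁ sin(πx/1.4) e^{-λ₁t} with decay rate λ₁ ≈ 2.499.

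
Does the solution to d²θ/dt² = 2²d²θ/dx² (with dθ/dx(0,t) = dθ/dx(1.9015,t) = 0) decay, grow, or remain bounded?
θ oscillates about a mean that drifts linearly in t (generically unbounded; no decay). There is no damping, so the nonconstant modes persist as standing waves (energy conserved, no decay). But with Neumann conditions at both ends the constant mode has eigenvalue 0: the spatial mean M(t) of θ satisfies M'' = 0, so M(t) = M(0) + M'(0)·t. Unless the initial velocity has zero mean (∫θ_t(x,0)dx = 0), the solution grows linearly in t (unbounded, though not exponentially); if it does have zero mean, the solution stays bounded and simply oscillates.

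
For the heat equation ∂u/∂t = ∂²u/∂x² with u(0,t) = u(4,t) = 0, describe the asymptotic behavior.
u → 0. Heat diffuses out through both boundaries.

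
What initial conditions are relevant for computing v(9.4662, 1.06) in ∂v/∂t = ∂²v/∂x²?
The entire real line. The heat equation has infinite propagation speed: any initial disturbance instantly affects all points (though exponentially small far away).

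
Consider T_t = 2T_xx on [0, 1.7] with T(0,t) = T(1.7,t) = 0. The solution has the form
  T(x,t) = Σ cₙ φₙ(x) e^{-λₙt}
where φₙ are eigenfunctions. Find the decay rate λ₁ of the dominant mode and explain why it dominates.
Eigenvalues: λₙ = 2n²π²/1.7².
First three modes:
  n=1: λ₁ = 2π²/1.7² ≈ 6.83
  n=2: λ₂ = 8π²/1.7² ≈ 27.321 (4× faster decay)
  n=3: λ₃ = 18π²/1.7² ≈ 61.472 (9× faster decay)
As t → ∞, higher modes decay exponentially faster. The n=1 mode dominates: T ~ c₁ sin(πx/1.7) e^{-λ₁t}.
Decay rate: λ₁ = 2π²/1.7² ≈ 6.83.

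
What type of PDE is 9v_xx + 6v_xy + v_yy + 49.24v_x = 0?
With A = 9, B = 6, C = 1, the discriminant is 0. This is a parabolic PDE.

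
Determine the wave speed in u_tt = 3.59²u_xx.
Speed = 3.59. Information travels along characteristics x = x₀ ± 3.59t.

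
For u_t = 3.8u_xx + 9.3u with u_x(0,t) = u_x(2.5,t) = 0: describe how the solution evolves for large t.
u grows unboundedly. With Neumann BCs the constant mode has diffusion eigenvalue 0, so any r > 0 makes it grow like e^(9.3t); solution grows exponentially.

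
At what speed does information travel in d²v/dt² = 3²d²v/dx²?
Speed = 3. Information travels along characteristics x = x₀ ± 3t.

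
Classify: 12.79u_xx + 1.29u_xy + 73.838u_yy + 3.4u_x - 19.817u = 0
Elliptic (discriminant = -3775.88798).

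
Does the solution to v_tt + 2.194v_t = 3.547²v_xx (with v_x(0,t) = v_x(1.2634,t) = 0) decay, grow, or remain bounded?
v → constant (steady state). Damping (γ=2.194) dissipates the nonconstant modes; with Neumann BCs the spatial average obeys M''+γM'=0 and tends to a finite limit.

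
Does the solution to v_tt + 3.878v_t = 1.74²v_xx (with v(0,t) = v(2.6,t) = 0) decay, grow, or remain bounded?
v → 0. Damping (γ=3.878) dissipates energy; oscillations decay exponentially.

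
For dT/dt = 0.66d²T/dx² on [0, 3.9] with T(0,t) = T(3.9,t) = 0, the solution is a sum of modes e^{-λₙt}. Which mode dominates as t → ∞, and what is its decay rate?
Eigenvalues: λₙ = 0.66n²π²/3.9².
First three modes:
  n=1: λ₁ = 0.66π²/3.9² ≈ 0.428
  n=2: λ₂ = 2.64π²/3.9² ≈ 1.713 (4× faster decay)
  n=3: λ₃ = 5.94π²/3.9² ≈ 3.854 (9× faster decay)
As t → ∞, higher modes decay exponentially faster. The n=1 mode dominates: T ~ c₁ sin(πx/3.9) e^{-λ₁t}.
Decay rate: λ₁ = 0.66π²/3.9² ≈ 0.428.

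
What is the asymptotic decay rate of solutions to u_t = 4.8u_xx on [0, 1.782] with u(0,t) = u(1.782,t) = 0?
Eigenvalues: λₙ = 4.8n²π²/1.782².
First three modes:
  n=1: λ₁ = 4.8π²/1.782² ≈ 14.919
  n=2: λ₂ = 19.2π²/1.782² ≈ 59.674 (4× faster decay)
  n=3: λ₃ = 43.2π²/1.782² ≈ 134.267 (9× faster decay)
As t → ∞, higher modes decay exponentially faster. The n=1 mode dominates: u ~ c₁ sin(πx/1.782) e^{-λ₁t}.
Decay rate: λ₁ = 4.8π²/1.782² ≈ 14.919.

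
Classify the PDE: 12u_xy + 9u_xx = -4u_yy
Rewriting in standard form: 9u_xx + 12u_xy + 4u_yy = 0. A = 9, B = 12, C = 4. Discriminant B² - 4AC = 0. Since 0 = 0, parabolic.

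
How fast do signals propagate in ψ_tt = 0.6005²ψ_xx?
Speed = 0.6005. Information travels along characteristics x = x₀ ± 0.6005t.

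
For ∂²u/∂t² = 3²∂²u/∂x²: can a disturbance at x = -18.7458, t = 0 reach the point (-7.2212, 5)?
Yes. The domain of dependence is [-22.2212, 7.7788], and -18.7458 ∈ [-22.2212, 7.7788].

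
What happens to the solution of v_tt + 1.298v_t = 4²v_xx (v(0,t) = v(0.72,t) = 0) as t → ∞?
v → 0. Damping (γ=1.298) dissipates energy; oscillations decay exponentially.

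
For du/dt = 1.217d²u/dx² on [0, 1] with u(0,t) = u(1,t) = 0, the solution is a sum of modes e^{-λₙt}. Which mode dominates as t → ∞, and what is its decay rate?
Eigenvalues: λₙ = 1.217n²π².
First three modes:
  n=1: λ₁ = 1.217π² ≈ 12.011
  n=2: λ₂ = 4.868π² ≈ 48.045 (4× faster decay)
  n=3: λ₃ = 10.953π² ≈ 108.102 (9× faster decay)
As t → ∞, higher modes decay exponentially faster. The n=1 mode dominates: u ~ c₁ sin(πx) e^{-λ₁t}.
Decay rate: λ₁ = 1.217π² ≈ 12.011.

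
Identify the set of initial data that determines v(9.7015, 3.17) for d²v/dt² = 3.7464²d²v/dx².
Domain of dependence: [-2.174588, 21.577588]. Signals travel at speed 3.7464, so data within |x - 9.7015| ≤ 3.7464·3.17 = 11.876088 can reach the point.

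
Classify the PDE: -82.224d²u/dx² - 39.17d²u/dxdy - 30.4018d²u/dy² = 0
A = -82.224, B = -39.17, C = -30.4018. Discriminant B² - 4AC = -8464.7415128. Since -8464.7415128 < 0, elliptic.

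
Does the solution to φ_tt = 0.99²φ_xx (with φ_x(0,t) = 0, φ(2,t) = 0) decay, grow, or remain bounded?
φ oscillates (no decay). Energy is conserved; the solution oscillates indefinitely as standing waves.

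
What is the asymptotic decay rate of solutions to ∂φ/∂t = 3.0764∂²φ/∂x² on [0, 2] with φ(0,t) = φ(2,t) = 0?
Eigenvalues: λₙ = 3.0764n²π²/2².
First three modes:
  n=1: λ₁ = 3.0764π²/2² ≈ 7.591
  n=2: λ₂ = 12.3056π²/2² ≈ 30.363 (4× faster decay)
  n=3: λ₃ = 27.6876π²/2² ≈ 68.316 (9× faster decay)
As t → ∞, higher modes decay exponentially faster. The n=1 mode dominates: φ ~ c₁ sin(πx/2) e^{-λ₁t}.
Decay rate: λ₁ = 3.0764π²/2² ≈ 7.591.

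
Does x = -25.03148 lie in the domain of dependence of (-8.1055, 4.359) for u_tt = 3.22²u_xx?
No. The domain of dependence is [-22.14148, 5.93048], and -25.03148 is outside this interval.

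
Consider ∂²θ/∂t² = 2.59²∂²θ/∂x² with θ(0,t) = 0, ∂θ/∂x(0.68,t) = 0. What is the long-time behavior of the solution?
As t → ∞, θ oscillates (no decay). Energy is conserved; the solution oscillates indefinitely as standing waves.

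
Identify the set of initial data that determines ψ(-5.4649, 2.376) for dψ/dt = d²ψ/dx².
The entire real line. The heat equation has infinite propagation speed: any initial disturbance instantly affects all points (though exponentially small far away).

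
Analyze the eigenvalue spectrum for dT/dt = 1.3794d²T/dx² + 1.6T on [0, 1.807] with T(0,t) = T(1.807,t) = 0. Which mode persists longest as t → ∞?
Eigenvalues: λₙ = 1.3794n²π²/1.807² - 1.6.
First three modes:
  n=1: λ₁ = 1.3794π²/1.807² - 1.6 ≈ 2.569
  n=2: λ₂ = 5.5176π²/1.807² - 1.6 ≈ 15.078
  n=3: λ₃ = 12.4146π²/1.807² - 1.6 ≈ 35.925
Since 1.3794π²/1.807² ≈ 4.169 > 1.6, all λₙ > 0.
The n=1 mode decays slowest → dominates as t → ∞.
Asymptotic: T ~ c₁ sin(πx/1.807) e^{-λ₁t} with decay rate λ₁ ≈ 2.569.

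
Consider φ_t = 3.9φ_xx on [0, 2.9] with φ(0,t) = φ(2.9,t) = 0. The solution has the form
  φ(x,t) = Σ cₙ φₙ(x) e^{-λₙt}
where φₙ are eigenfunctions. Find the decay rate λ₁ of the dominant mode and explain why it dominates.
Eigenvalues: λₙ = 3.9n²π²/2.9².
First three modes:
  n=1: λ₁ = 3.9π²/2.9² ≈ 4.577
  n=2: λ₂ = 15.6π²/2.9² ≈ 18.307 (4× faster decay)
  n=3: λ₃ = 35.1π²/2.9² ≈ 41.192 (9× faster decay)
As t → ∞, higher modes decay exponentially faster. The n=1 mode dominates: φ ~ c₁ sin(πx/2.9) e^{-λ₁t}.
Decay rate: λ₁ = 3.9π²/2.9² ≈ 4.577.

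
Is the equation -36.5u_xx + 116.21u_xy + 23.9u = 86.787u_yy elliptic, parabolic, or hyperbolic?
Rewriting in standard form: -36.5u_xx + 116.21u_xy - 86.787u_yy + 23.9u = 0. Computing B² - 4AC with A = -36.5, B = 116.21, C = -86.787: discriminant = 833.8621 (positive). Answer: hyperbolic.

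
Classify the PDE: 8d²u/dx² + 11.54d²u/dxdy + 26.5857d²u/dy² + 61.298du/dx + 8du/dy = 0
A = 8, B = 11.54, C = 26.5857. Discriminant B² - 4AC = -717.5708. Since -717.5708 < 0, elliptic.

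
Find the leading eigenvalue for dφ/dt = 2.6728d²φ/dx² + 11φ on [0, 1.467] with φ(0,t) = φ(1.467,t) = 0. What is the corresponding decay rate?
Eigenvalues: λₙ = 2.6728n²π²/1.467² - 11.
First three modes:
  n=1: λ₁ = 2.6728π²/1.467² - 11 ≈ 1.258
  n=2: λ₂ = 10.6912π²/1.467² - 11 ≈ 38.03
  n=3: λ₃ = 24.0552π²/1.467² - 11 ≈ 99.319
Since 2.6728π²/1.467² ≈ 12.258 > 11, all λₙ > 0.
The n=1 mode decays slowest → dominates as t → ∞.
Asymptotic: φ ~ c₁ sin(πx/1.467) e^{-λ₁t} with decay rate λ₁ ≈ 1.258.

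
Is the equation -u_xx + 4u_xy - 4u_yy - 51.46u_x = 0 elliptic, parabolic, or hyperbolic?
Computing B² - 4AC with A = -1, B = 4, C = -4: discriminant = 0 (zero). Answer: parabolic.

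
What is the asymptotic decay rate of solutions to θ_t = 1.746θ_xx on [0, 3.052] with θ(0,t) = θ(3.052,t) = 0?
Eigenvalues: λₙ = 1.746n²π²/3.052².
First three modes:
  n=1: λ₁ = 1.746π²/3.052² ≈ 1.85
  n=2: λ₂ = 6.984π²/3.052² ≈ 7.4 (4× faster decay)
  n=3: λ₃ = 15.714π²/3.052² ≈ 16.65 (9× faster decay)
As t → ∞, higher modes decay exponentially faster. The n=1 mode dominates: θ ~ c₁ sin(πx/3.052) e^{-λ₁t}.
Decay rate: λ₁ = 1.746π²/3.052² ≈ 1.85.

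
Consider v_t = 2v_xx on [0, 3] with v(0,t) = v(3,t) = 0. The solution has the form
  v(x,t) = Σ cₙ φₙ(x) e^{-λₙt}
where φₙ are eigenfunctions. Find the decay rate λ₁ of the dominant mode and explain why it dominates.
Eigenvalues: λₙ = 2n²π²/3².
First three modes:
  n=1: λ₁ = 2π²/3² ≈ 2.193
  n=2: λ₂ = 8π²/3² ≈ 8.773 (4× faster decay)
  n=3: λ₃ = 18π²/3² ≈ 19.739 (9× faster decay)
As t → ∞, higher modes decay exponentially faster. The n=1 mode dominates: v ~ c₁ sin(πx/3) e^{-λ₁t}.
Decay rate: λ₁ = 2π²/3² ≈ 2.193.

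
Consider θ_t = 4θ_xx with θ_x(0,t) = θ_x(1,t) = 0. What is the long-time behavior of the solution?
As t → ∞, θ → constant (steady state). Heat is conserved (no flux at boundaries); solution approaches the spatial average.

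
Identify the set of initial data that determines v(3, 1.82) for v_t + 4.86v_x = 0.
A single point: x = -5.8452. The characteristic through (3, 1.82) is x - 4.86t = const, so x = 3 - 4.86·1.82 = -5.8452.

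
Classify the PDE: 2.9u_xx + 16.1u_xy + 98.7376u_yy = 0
A = 2.9, B = 16.1, C = 98.7376. Discriminant B² - 4AC = -886.14616. Since -886.14616 < 0, elliptic.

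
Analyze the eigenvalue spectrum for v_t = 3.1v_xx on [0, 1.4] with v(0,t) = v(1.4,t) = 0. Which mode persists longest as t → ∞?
Eigenvalues: λₙ = 3.1n²π²/1.4².
First three modes:
  n=1: λ₁ = 3.1π²/1.4² ≈ 15.61
  n=2: λ₂ = 12.4π²/1.4² ≈ 62.44 (4× faster decay)
  n=3: λ₃ = 27.9π²/1.4² ≈ 140.491 (9× faster decay)
As t → ∞, higher modes decay exponentially faster. The n=1 mode dominates: v ~ c₁ sin(πx/1.4) e^{-λ₁t}.
Decay rate: λ₁ = 3.1π²/1.4² ≈ 15.61.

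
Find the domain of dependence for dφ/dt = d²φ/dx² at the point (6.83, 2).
The entire real line. The heat equation has infinite propagation speed: any initial disturbance instantly affects all points (though exponentially small far away).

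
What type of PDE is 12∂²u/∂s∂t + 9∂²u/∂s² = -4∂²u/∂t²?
Rewriting in standard form: 9∂²u/∂s² + 12∂²u/∂s∂t + 4∂²u/∂t² = 0. With A = 9, B = 12, C = 4, the discriminant is 0. This is a parabolic PDE.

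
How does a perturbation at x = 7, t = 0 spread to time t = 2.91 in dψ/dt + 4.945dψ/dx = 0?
At x = 21.38995. The characteristic carries data from (7, 0) to (21.38995, 2.91).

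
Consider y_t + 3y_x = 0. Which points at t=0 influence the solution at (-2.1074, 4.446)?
A single point: x = -15.4454. The characteristic through (-2.1074, 4.446) is x - 3t = const, so x = -2.1074 - 3·4.446 = -15.4454.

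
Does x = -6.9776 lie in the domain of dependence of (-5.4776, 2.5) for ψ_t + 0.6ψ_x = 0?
Yes. The characteristic through (-5.4776, 2.5) passes through x = -6.9776.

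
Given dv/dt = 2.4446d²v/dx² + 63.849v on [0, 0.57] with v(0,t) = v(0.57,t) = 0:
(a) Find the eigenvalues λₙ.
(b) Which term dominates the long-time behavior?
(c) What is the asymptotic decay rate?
Eigenvalues: λₙ = 2.4446n²π²/0.57² - 63.849.
First three modes:
  n=1: λ₁ = 2.4446π²/0.57² - 63.849 ≈ 10.411
  n=2: λ₂ = 9.7784π²/0.57² - 63.849 ≈ 233.193
  n=3: λ₃ = 22.0014π²/0.57² - 63.849 ≈ 604.495
Since 2.4446π²/0.57² ≈ 74.26 > 63.849, all λₙ > 0.
The n=1 mode decays slowest → dominates as t → ∞.
Asymptotic: v ~ c₁ sin(πx/0.57) e^{-λ₁t} with decay rate λ₁ ≈ 10.411.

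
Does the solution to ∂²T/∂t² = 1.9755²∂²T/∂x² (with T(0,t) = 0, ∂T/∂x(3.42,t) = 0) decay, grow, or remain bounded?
T oscillates (no decay). Energy is conserved; the solution oscillates indefinitely as standing waves.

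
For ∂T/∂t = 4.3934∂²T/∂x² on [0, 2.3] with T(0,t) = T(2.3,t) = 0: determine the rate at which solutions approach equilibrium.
Eigenvalues: λₙ = 4.3934n²π²/2.3².
First three modes:
  n=1: λ₁ = 4.3934π²/2.3² ≈ 8.197
  n=2: λ₂ = 17.5736π²/2.3² ≈ 32.787 (4× faster decay)
  n=3: λ₃ = 39.5406π²/2.3² ≈ 73.771 (9× faster decay)
As t → ∞, higher modes decay exponentially faster. The n=1 mode dominates: T ~ c₁ sin(πx/2.3) e^{-λ₁t}.
Decay rate: λ₁ = 4.3934π²/2.3² ≈ 8.197.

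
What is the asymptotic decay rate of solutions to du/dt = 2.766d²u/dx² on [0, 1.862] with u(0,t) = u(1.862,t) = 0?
Eigenvalues: λₙ = 2.766n²π²/1.862².
First three modes:
  n=1: λ₁ = 2.766π²/1.862² ≈ 7.874
  n=2: λ₂ = 11.064π²/1.862² ≈ 31.496 (4× faster decay)
  n=3: λ₃ = 24.894π²/1.862² ≈ 70.866 (9× faster decay)
As t → ∞, higher modes decay exponentially faster. The n=1 mode dominates: u ~ c₁ sin(πx/1.862) e^{-λ₁t}.
Decay rate: λ₁ = 2.766π²/1.862² ≈ 7.874.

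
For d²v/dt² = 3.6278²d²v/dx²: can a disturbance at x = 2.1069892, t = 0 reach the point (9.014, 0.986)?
No. The domain of dependence is [5.4369892, 12.5910108], and 2.1069892 is outside this interval.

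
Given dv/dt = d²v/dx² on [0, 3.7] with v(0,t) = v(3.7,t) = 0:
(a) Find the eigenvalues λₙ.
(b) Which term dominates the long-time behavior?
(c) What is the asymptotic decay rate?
Eigenvalues: λₙ = n²π²/3.7².
First three modes:
  n=1: λ₁ = π²/3.7² ≈ 0.721
  n=2: λ₂ = 4π²/3.7² ≈ 2.884 (4× faster decay)
  n=3: λ₃ = 9π²/3.7² ≈ 6.488 (9× faster decay)
As t → ∞, higher modes decay exponentially faster. The n=1 mode dominates: v ~ c₁ sin(πx/3.7) e^{-λ₁t}.
Decay rate: λ₁ = π²/3.7² ≈ 0.721.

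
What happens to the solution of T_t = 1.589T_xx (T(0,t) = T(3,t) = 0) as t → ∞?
T → 0. Heat diffuses out through both boundaries.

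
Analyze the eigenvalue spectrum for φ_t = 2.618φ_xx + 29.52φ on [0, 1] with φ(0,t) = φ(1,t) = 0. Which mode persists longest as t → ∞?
Eigenvalues: λₙ = 2.618n²π²/1² - 29.52.
First three modes:
  n=1: λ₁ = 2.618π² - 29.52 ≈ -3.681
  n=2: λ₂ = 10.472π² - 29.52 ≈ 73.834
  n=3: λ₃ = 23.562π² - 29.52 ≈ 203.028
Since 2.618π² ≈ 25.839 < 29.52, λ₁ < 0.
The n=1 mode grows fastest (−λₙ is largest for n=1) → dominates.
Asymptotic: φ ~ c₁ sin(πx/1) e^{3.681t} (exponential growth at rate −λ₁ ≈ 3.681).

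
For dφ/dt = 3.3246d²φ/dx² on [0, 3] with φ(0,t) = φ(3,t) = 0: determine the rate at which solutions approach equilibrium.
Eigenvalues: λₙ = 3.3246n²π²/3².
First three modes:
  n=1: λ₁ = 3.3246π²/3² ≈ 3.646
  n=2: λ₂ = 13.2984π²/3² ≈ 14.583 (4× faster decay)
  n=3: λ₃ = 29.9214π²/3² ≈ 32.812 (9× faster decay)
As t → ∞, higher modes decay exponentially faster. The n=1 mode dominates: φ ~ c₁ sin(πx/3) e^{-λ₁t}.
Decay rate: λ₁ = 3.3246π²/3² ≈ 3.646.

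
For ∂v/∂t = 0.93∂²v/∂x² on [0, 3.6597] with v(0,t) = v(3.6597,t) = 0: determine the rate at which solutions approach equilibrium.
Eigenvalues: λₙ = 0.93n²π²/3.6597².
First three modes:
  n=1: λ₁ = 0.93π²/3.6597² ≈ 0.685
  n=2: λ₂ = 3.72π²/3.6597² ≈ 2.741 (4× faster decay)
  n=3: λ₃ = 8.37π²/3.6597² ≈ 6.168 (9× faster decay)
As t → ∞, higher modes decay exponentially faster. The n=1 mode dominates: v ~ c₁ sin(πx/3.6597) e^{-λ₁t}.
Decay rate: λ₁ = 0.93π²/3.6597² ≈ 0.685.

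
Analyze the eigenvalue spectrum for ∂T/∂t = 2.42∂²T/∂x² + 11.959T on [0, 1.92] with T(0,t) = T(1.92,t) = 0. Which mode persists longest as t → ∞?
Eigenvalues: λₙ = 2.42n²π²/1.92² - 11.959.
First three modes:
  n=1: λ₁ = 2.42π²/1.92² - 11.959 ≈ -5.48
  n=2: λ₂ = 9.68π²/1.92² - 11.959 ≈ 13.957
  n=3: λ₃ = 21.78π²/1.92² - 11.959 ≈ 46.353
Since 2.42π²/1.92² ≈ 6.479 < 11.959, λ₁ < 0.
The n=1 mode grows fastest (−λₙ is largest for n=1) → dominates.
Asymptotic: T ~ c₁ sin(πx/1.92) e^{5.48t} (exponential growth at rate −λ₁ ≈ 5.48).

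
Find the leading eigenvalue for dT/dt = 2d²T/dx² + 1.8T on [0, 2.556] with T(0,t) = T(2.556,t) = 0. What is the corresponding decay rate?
Eigenvalues: λₙ = 2n²π²/2.556² - 1.8.
First three modes:
  n=1: λ₁ = 2π²/2.556² - 1.8 ≈ 1.221
  n=2: λ₂ = 8π²/2.556² - 1.8 ≈ 10.286
  n=3: λ₃ = 18π²/2.556² - 1.8 ≈ 25.393
Since 2π²/2.556² ≈ 3.021 > 1.8, all λₙ > 0.
The n=1 mode decays slowest → dominates as t → ∞.
Asymptotic: T ~ c₁ sin(πx/2.556) e^{-λ₁t} with decay rate λ₁ ≈ 1.221.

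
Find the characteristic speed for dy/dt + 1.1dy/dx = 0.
Speed = 1.1. Information travels along x - 1.1t = const (rightward).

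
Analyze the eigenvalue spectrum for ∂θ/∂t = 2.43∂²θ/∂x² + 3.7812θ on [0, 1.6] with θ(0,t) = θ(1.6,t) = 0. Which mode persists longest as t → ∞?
Eigenvalues: λₙ = 2.43n²π²/1.6² - 3.7812.
First three modes:
  n=1: λ₁ = 2.43π²/1.6² - 3.7812 ≈ 5.587
  n=2: λ₂ = 9.72π²/1.6² - 3.7812 ≈ 33.692
  n=3: λ₃ = 21.87π²/1.6² - 3.7812 ≈ 80.535
Since 2.43π²/1.6² ≈ 9.368 > 3.7812, all λₙ > 0.
The n=1 mode decays slowest → dominates as t → ∞.
Asymptotic: θ ~ c₁ sin(πx/1.6) e^{-λ₁t} with decay rate λ₁ ≈ 5.587.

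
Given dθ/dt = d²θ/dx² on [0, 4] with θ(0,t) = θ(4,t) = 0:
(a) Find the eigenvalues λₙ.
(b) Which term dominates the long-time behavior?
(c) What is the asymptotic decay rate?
Eigenvalues: λₙ = n²π²/4².
First three modes:
  n=1: λ₁ = π²/4² ≈ 0.617
  n=2: λ₂ = 4π²/4² ≈ 2.467 (4× faster decay)
  n=3: λ₃ = 9π²/4² ≈ 5.552 (9× faster decay)
As t → ∞, higher modes decay exponentially faster. The n=1 mode dominates: θ ~ c₁ sin(πx/4) e^{-λ₁t}.
Decay rate: λ₁ = π²/4² ≈ 0.617.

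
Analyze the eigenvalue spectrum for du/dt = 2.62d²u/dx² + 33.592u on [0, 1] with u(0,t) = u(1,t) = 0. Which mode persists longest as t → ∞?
Eigenvalues: λₙ = 2.62n²π²/1² - 33.592.
First three modes:
  n=1: λ₁ = 2.62π² - 33.592 ≈ -7.734
  n=2: λ₂ = 10.48π² - 33.592 ≈ 69.841
  n=3: λ₃ = 23.58π² - 33.592 ≈ 199.133
Since 2.62π² ≈ 25.858 < 33.592, λ₁ < 0.
The n=1 mode grows fastest (−λₙ is largest for n=1) → dominates.
Asymptotic: u ~ c₁ sin(πx/1) e^{7.734t} (exponential growth at rate −λ₁ ≈ 7.734).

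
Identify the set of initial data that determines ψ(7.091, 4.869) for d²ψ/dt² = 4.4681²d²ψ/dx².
Domain of dependence: [-14.6641789, 28.8461789]. Signals travel at speed 4.4681, so data within |x - 7.091| ≤ 4.4681·4.869 = 21.7551789 can reach the point.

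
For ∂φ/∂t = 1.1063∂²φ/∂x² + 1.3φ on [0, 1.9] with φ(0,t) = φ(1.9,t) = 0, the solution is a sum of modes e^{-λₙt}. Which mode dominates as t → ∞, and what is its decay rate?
Eigenvalues: λₙ = 1.1063n²π²/1.9² - 1.3.
First three modes:
  n=1: λ₁ = 1.1063π²/1.9² - 1.3 ≈ 1.725
  n=2: λ₂ = 4.4252π²/1.9² - 1.3 ≈ 10.798
  n=3: λ₃ = 9.9567π²/1.9² - 1.3 ≈ 25.921
Since 1.1063π²/1.9² ≈ 3.025 > 1.3, all λₙ > 0.
The n=1 mode decays slowest → dominates as t → ∞.
Asymptotic: φ ~ c₁ sin(πx/1.9) e^{-λ₁t} with decay rate λ₁ ≈ 1.725.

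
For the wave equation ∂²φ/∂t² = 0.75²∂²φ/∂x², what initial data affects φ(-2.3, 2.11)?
Domain of dependence: [-3.8825, -0.7175]. Signals travel at speed 0.75, so data within |x - -2.3| ≤ 0.75·2.11 = 1.5825 can reach the point.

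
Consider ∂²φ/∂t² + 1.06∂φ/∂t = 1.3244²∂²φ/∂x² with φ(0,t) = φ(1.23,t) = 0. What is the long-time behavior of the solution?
As t → ∞, φ → 0. Damping (γ=1.06) dissipates energy; oscillations decay exponentially.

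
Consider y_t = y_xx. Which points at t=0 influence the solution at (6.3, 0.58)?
The entire real line. The heat equation has infinite propagation speed: any initial disturbance instantly affects all points (though exponentially small far away).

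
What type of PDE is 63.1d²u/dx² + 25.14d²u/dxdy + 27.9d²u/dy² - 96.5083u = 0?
With A = 63.1, B = 25.14, C = 27.9, the discriminant is -6409.9404. This is an elliptic PDE.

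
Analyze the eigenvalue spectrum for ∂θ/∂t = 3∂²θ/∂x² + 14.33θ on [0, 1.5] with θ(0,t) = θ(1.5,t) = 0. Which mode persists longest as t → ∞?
Eigenvalues: λₙ = 3n²π²/1.5² - 14.33.
First three modes:
  n=1: λ₁ = 3π²/1.5² - 14.33 ≈ -1.171
  n=2: λ₂ = 12π²/1.5² - 14.33 ≈ 38.308
  n=3: λ₃ = 27π²/1.5² - 14.33 ≈ 104.105
Since 3π²/1.5² ≈ 13.159 < 14.33, λ₁ < 0.
The n=1 mode grows fastest (−λₙ is largest for n=1) → dominates.
Asymptotic: θ ~ c₁ sin(πx/1.5) e^{1.171t} (exponential growth at rate −λ₁ ≈ 1.171).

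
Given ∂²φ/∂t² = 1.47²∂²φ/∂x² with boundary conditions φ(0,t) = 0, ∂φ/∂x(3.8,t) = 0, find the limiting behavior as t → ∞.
φ oscillates (no decay). Energy is conserved; the solution oscillates indefinitely as standing waves.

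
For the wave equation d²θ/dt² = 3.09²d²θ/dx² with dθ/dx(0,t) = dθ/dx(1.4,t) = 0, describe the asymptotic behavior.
θ oscillates about a mean that drifts linearly in t (generically unbounded; no decay). There is no damping, so the nonconstant modes persist as standing waves (energy conserved, no decay). But with Neumann conditions at both ends the constant mode has eigenvalue 0: the spatial mean M(t) of θ satisfies M'' = 0, so M(t) = M(0) + M'(0)·t. Unless the initial velocity has zero mean (∫θ_t(x,0)dx = 0), the solution grows linearly in t (unbounded, though not exponentially); if it does have zero mean, the solution stays bounded and simply oscillates.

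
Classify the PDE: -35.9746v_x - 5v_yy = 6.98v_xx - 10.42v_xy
Rewriting in standard form: -6.98v_xx + 10.42v_xy - 5v_yy - 35.9746v_x = 0. A = -6.98, B = 10.42, C = -5. Discriminant B² - 4AC = -31.0236. Since -31.0236 < 0, elliptic.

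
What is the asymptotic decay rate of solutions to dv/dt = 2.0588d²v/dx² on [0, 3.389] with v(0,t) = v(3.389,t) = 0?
Eigenvalues: λₙ = 2.0588n²π²/3.389².
First three modes:
  n=1: λ₁ = 2.0588π²/3.389² ≈ 1.769
  n=2: λ₂ = 8.2352π²/3.389² ≈ 7.077 (4× faster decay)
  n=3: λ₃ = 18.5292π²/3.389² ≈ 15.923 (9× faster decay)
As t → ∞, higher modes decay exponentially faster. The n=1 mode dominates: v ~ c₁ sin(πx/3.389) e^{-λ₁t}.
Decay rate: λ₁ = 2.0588π²/3.389² ≈ 1.769.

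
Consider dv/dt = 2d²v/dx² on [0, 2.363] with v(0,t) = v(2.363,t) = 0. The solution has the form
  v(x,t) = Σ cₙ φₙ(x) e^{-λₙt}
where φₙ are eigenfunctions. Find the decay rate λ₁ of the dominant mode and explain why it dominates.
Eigenvalues: λₙ = 2n²π²/2.363².
First three modes:
  n=1: λ₁ = 2π²/2.363² ≈ 3.535
  n=2: λ₂ = 8π²/2.363² ≈ 14.14 (4× faster decay)
  n=3: λ₃ = 18π²/2.363² ≈ 31.816 (9× faster decay)
As t → ∞, higher modes decay exponentially faster. The n=1 mode dominates: v ~ c₁ sin(πx/2.363) e^{-λ₁t}.
Decay rate: λ₁ = 2π²/2.363² ≈ 3.535.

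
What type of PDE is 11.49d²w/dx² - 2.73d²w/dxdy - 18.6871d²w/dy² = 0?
With A = 11.49, B = -2.73, C = -18.6871, the discriminant is 866.312016. This is a hyperbolic PDE.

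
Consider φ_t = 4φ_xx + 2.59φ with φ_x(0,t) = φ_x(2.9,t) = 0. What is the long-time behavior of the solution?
As t → ∞, φ grows unboundedly. With Neumann BCs the constant mode has diffusion eigenvalue 0, so any r > 0 makes it grow like e^(2.59t); solution grows exponentially.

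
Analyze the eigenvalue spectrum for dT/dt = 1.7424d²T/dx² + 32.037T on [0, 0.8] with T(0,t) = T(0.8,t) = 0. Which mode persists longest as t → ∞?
Eigenvalues: λₙ = 1.7424n²π²/0.8² - 32.037.
First three modes:
  n=1: λ₁ = 1.7424π²/0.8² - 32.037 ≈ -5.167
  n=2: λ₂ = 6.9696π²/0.8² - 32.037 ≈ 75.443
  n=3: λ₃ = 15.6816π²/0.8² - 32.037 ≈ 209.793
Since 1.7424π²/0.8² ≈ 26.87 < 32.037, λ₁ < 0.
The n=1 mode grows fastest (−λₙ is largest for n=1) → dominates.
Asymptotic: T ~ c₁ sin(πx/0.8) e^{5.167t} (exponential growth at rate −λ₁ ≈ 5.167).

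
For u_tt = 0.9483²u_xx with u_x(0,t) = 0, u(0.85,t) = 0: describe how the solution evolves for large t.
u oscillates (no decay). Energy is conserved; the solution oscillates indefinitely as standing waves.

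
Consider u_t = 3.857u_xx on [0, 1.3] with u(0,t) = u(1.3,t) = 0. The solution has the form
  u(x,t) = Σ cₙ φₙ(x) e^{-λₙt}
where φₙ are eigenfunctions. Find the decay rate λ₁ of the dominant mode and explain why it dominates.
Eigenvalues: λₙ = 3.857n²π²/1.3².
First three modes:
  n=1: λ₁ = 3.857π²/1.3² ≈ 22.525
  n=2: λ₂ = 15.428π²/1.3² ≈ 90.1 (4× faster decay)
  n=3: λ₃ = 34.713π²/1.3² ≈ 202.724 (9× faster decay)
As t → ∞, higher modes decay exponentially faster. The n=1 mode dominates: u ~ c₁ sin(πx/1.3) e^{-λ₁t}.
Decay rate: λ₁ = 3.857π²/1.3² ≈ 22.525.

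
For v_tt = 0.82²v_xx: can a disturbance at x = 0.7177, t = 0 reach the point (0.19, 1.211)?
Yes. The domain of dependence is [-0.80302, 1.18302], and 0.7177 ∈ [-0.80302, 1.18302].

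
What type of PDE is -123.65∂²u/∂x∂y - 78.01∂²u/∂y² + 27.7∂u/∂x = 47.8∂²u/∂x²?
Rewriting in standard form: -47.8∂²u/∂x² - 123.65∂²u/∂x∂y - 78.01∂²u/∂y² + 27.7∂u/∂x = 0. With A = -47.8, B = -123.65, C = -78.01, the discriminant is 373.8105. This is a hyperbolic PDE.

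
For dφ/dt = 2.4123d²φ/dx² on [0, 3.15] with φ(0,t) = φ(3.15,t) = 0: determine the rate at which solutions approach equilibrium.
Eigenvalues: λₙ = 2.4123n²π²/3.15².
First three modes:
  n=1: λ₁ = 2.4123π²/3.15² ≈ 2.399
  n=2: λ₂ = 9.6492π²/3.15² ≈ 9.598 (4× faster decay)
  n=3: λ₃ = 21.7107π²/3.15² ≈ 21.595 (9× faster decay)
As t → ∞, higher modes decay exponentially faster. The n=1 mode dominates: φ ~ c₁ sin(πx/3.15) e^{-λ₁t}.
Decay rate: λ₁ = 2.4123π²/3.15² ≈ 2.399.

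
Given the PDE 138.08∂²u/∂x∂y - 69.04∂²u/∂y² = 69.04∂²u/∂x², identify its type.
Rewriting in standard form: -69.04∂²u/∂x² + 138.08∂²u/∂x∂y - 69.04∂²u/∂y² = 0. The second-order coefficients are A = -69.04, B = 138.08, C = -69.04. Since B² - 4AC = 0 = 0, this is a parabolic PDE.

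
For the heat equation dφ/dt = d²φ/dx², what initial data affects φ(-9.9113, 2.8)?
The entire real line. The heat equation has infinite propagation speed: any initial disturbance instantly affects all points (though exponentially small far away).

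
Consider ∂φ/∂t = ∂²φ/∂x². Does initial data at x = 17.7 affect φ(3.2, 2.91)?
Yes, for any finite x. The heat equation has infinite propagation speed, so all initial data affects all points at any t > 0.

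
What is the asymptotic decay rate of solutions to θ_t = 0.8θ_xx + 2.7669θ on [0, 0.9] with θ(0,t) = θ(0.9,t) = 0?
Eigenvalues: λₙ = 0.8n²π²/0.9² - 2.7669.
First three modes:
  n=1: λ₁ = 0.8π²/0.9² - 2.7669 ≈ 6.981
  n=2: λ₂ = 3.2π²/0.9² - 2.7669 ≈ 36.224
  n=3: λ₃ = 7.2π²/0.9² - 2.7669 ≈ 84.963
Since 0.8π²/0.9² ≈ 9.748 > 2.7669, all λₙ > 0.
The n=1 mode decays slowest → dominates as t → ∞.
Asymptotic: θ ~ c₁ sin(πx/0.9) e^{-λ₁t} with decay rate λ₁ ≈ 6.981.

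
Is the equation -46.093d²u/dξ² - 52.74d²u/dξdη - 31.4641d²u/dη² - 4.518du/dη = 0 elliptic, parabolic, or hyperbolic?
Computing B² - 4AC with A = -46.093, B = -52.74, C = -31.4641: discriminant = -3019.5914452 (negative). Answer: elliptic.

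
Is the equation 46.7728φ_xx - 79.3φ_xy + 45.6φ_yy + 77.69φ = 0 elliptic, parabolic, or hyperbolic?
Computing B² - 4AC with A = 46.7728, B = -79.3, C = 45.6: discriminant = -2242.86872 (negative). Answer: elliptic.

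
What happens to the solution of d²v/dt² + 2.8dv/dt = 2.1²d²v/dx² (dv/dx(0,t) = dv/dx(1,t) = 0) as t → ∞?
v → constant (steady state). Damping (γ=2.8) dissipates the nonconstant modes; with Neumann BCs the spatial average obeys M''+γM'=0 and tends to a finite limit.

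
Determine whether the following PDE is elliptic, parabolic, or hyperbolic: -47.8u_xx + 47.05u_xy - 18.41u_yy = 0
Coefficients: A = -47.8, B = 47.05, C = -18.41. B² - 4AC = -1306.2895, which is negative, so the equation is elliptic.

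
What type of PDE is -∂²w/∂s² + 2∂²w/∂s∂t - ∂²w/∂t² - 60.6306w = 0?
With A = -1, B = 2, C = -1, the discriminant is 0. This is a parabolic PDE.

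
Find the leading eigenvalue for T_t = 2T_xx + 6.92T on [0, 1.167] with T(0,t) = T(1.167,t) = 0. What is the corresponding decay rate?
Eigenvalues: λₙ = 2n²π²/1.167² - 6.92.
First three modes:
  n=1: λ₁ = 2π²/1.167² - 6.92 ≈ 7.574
  n=2: λ₂ = 8π²/1.167² - 6.92 ≈ 51.056
  n=3: λ₃ = 18π²/1.167² - 6.92 ≈ 123.526
Since 2π²/1.167² ≈ 14.494 > 6.92, all λₙ > 0.
The n=1 mode decays slowest → dominates as t → ∞.
Asymptotic: T ~ c₁ sin(πx/1.167) e^{-λ₁t} with decay rate λ₁ ≈ 7.574.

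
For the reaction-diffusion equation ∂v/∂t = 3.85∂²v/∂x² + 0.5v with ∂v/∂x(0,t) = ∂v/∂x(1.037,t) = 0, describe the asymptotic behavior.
v grows unboundedly. With Neumann BCs the constant mode has diffusion eigenvalue 0, so any r > 0 makes it grow like e^(0.5t); solution grows exponentially.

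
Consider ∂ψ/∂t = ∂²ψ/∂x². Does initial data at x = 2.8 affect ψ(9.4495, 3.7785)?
Yes, for any finite x. The heat equation has infinite propagation speed, so all initial data affects all points at any t > 0.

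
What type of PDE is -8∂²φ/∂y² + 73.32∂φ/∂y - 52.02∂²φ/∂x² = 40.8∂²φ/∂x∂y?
Rewriting in standard form: -52.02∂²φ/∂x² - 40.8∂²φ/∂x∂y - 8∂²φ/∂y² + 73.32∂φ/∂y = 0. With A = -52.02, B = -40.8, C = -8, the discriminant is 0. This is a parabolic PDE.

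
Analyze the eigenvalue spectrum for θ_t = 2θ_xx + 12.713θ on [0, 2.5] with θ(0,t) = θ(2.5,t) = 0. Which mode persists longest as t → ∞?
Eigenvalues: λₙ = 2n²π²/2.5² - 12.713.
First three modes:
  n=1: λ₁ = 2π²/2.5² - 12.713 ≈ -9.555
  n=2: λ₂ = 8π²/2.5² - 12.713 ≈ -0.08
  n=3: λ₃ = 18π²/2.5² - 12.713 ≈ 15.711
Since 2π²/2.5² ≈ 3.158 < 12.713, λ₁ < 0.
The n=1 mode grows fastest (−λₙ is largest for n=1) → dominates.
Asymptotic: θ ~ c₁ sin(πx/2.5) e^{9.555t} (exponential growth at rate −λ₁ ≈ 9.555).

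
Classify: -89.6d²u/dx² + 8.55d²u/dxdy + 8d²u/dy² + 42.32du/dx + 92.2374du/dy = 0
Hyperbolic (discriminant = 2940.3025).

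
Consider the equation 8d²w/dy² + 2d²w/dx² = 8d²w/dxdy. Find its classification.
Rewriting in standard form: 2d²w/dx² - 8d²w/dxdy + 8d²w/dy² = 0. Parabolic. (A = 2, B = -8, C = 8 gives B² - 4AC = 0.)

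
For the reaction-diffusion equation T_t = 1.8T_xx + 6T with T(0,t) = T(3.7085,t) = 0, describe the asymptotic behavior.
T grows unboundedly. Reaction dominates diffusion (r=6 > κπ²/L²≈1.29); solution grows exponentially.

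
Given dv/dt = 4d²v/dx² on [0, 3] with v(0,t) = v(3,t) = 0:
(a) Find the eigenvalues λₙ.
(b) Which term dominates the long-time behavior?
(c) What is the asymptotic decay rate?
Eigenvalues: λₙ = 4n²π²/3².
First three modes:
  n=1: λ₁ = 4π²/3² ≈ 4.386
  n=2: λ₂ = 16π²/3² ≈ 17.546 (4× faster decay)
  n=3: λ₃ = 36π²/3² ≈ 39.478 (9× faster decay)
As t → ∞, higher modes decay exponentially faster. The n=1 mode dominates: v ~ c₁ sin(πx/3) e^{-λ₁t}.
Decay rate: λ₁ = 4π²/3² ≈ 4.386.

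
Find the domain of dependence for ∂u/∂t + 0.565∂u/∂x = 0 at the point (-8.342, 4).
A single point: x = -10.602. The characteristic through (-8.342, 4) is x - 0.565t = const, so x = -8.342 - 0.565·4 = -10.602.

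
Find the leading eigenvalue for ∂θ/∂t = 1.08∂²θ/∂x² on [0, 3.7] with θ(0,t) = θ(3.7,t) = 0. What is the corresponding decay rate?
Eigenvalues: λₙ = 1.08n²π²/3.7².
First three modes:
  n=1: λ₁ = 1.08π²/3.7² ≈ 0.779
  n=2: λ₂ = 4.32π²/3.7² ≈ 3.114 (4× faster decay)
  n=3: λ₃ = 9.72π²/3.7² ≈ 7.007 (9× faster decay)
As t → ∞, higher modes decay exponentially faster. The n=1 mode dominates: θ ~ c₁ sin(πx/3.7) e^{-λ₁t}.
Decay rate: λ₁ = 1.08π²/3.7² ≈ 0.779.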